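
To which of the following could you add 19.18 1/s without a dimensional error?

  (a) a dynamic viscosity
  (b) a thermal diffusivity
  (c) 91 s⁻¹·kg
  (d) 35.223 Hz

(d)

Reference: s⁻¹.
Each option:
  (a) [dynamic viscosity] = kg·m⁻¹·s⁻¹
  (b) [thermal diffusivity] = m²·s⁻¹
  (c) kg·s⁻¹
  (d) Hz = s⁻¹  ← same
Only (d) matches s⁻¹.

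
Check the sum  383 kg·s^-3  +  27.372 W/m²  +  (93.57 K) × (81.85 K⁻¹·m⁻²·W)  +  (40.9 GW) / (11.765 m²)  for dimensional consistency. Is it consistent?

Yes

Reduce each to base SI dimensions:
  383 kg·s^-3:  kg·s⁻³
  27.372 W/m²:  W·m⁻² = J·s⁻¹·m⁻² = kg·s⁻³
  (93.57 K) × (81.85 K⁻¹·m⁻²·W):  [K] · [kg·s⁻³·K⁻¹] = kg·s⁻³
  (40.9 GW) / (11.765 m²):  [kg·m²·s⁻³] / [m²] = kg·s⁻³
Every term reduces to kg·s⁻³.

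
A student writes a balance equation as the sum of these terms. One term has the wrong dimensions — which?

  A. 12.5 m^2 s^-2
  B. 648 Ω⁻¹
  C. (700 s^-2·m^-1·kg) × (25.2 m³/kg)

Reduce each to base SI dimensions:
  A. m²·s⁻²
  B. Ω⁻¹ = (V·A⁻¹)⁻¹ = kg⁻¹·m⁻²·s³·A²
  C. [kg·m⁻¹·s⁻²] · [kg⁻¹·m³] = m²·s⁻²
All reduce to m²·s⁻² except B., which is kg⁻¹·m⁻²·s³·A².

B.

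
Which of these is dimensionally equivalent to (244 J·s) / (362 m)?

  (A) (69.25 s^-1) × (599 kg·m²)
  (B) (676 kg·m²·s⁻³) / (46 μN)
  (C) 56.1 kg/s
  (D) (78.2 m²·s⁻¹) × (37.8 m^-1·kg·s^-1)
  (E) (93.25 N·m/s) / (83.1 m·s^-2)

(E)

Reference: [kg·m²·s⁻¹] / [m] = kg·m·s⁻¹.
Each option:
  (A) [s⁻¹] · [kg·m²] = kg·m²·s⁻¹
  (B) [kg·m²·s⁻³] / [kg·m·s⁻²] = m·s⁻¹
  (C) kg·s⁻¹
  (D) [m²·s⁻¹] · [kg·m⁻¹·s⁻¹] = kg·m·s⁻²
  (E) [kg·m²·s⁻³] / [m·s⁻²] = kg·m·s⁻¹  ← same
Only (E) matches kg·m·s⁻¹.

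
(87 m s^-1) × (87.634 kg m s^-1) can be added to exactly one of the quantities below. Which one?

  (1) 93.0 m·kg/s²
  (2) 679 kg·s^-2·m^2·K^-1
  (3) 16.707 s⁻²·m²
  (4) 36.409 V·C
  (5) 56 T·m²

Reference: [m·s⁻¹] · [kg·m·s⁻¹] = kg·m²·s⁻².
Each option:
  (1) kg·m·s⁻²
  (2) kg·m²·s⁻²·K⁻¹
  (3) m²·s⁻²
  (4) C·V = s·A·J·C⁻¹ = kg·m²·s⁻²  ← same
  (5) T·m² = Wb·m⁻²·m² = kg·m²·s⁻²·A⁻¹
Only (4) matches kg·m²·s⁻².

(4)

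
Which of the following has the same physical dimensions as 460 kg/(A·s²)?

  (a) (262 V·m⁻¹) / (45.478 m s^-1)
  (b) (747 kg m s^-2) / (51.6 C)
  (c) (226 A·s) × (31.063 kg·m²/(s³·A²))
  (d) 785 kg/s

Reference: kg·s⁻²·A⁻¹.
Each option:
  (a) [kg·m·s⁻³·A⁻¹] / [m·s⁻¹] = kg·s⁻²·A⁻¹  ← same
  (b) [kg·m·s⁻²] / [s·A] = kg·m·s⁻³·A⁻¹
  (c) [s·A] · [kg·m²·s⁻³·A⁻²] = kg·m²·s⁻²·A⁻¹
  (d) kg·s⁻¹
Only (a) matches kg·s⁻²·A⁻¹.

(a)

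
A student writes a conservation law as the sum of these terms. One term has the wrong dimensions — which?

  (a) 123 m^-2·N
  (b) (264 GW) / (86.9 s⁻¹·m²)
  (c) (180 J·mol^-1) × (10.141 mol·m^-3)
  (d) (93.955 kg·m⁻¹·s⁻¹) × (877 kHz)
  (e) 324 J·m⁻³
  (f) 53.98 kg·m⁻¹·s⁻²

Expand each in SI base units:
  (a) N·m⁻² = kg·m·s⁻²·m⁻² = kg·m⁻¹·s⁻²
  (b) [kg·m²·s⁻³] / [m²·s⁻¹] = kg·s⁻²
  (c) [kg·m²·s⁻²·mol⁻¹] · [m⁻³·mol] = kg·m⁻¹·s⁻²
  (d) [kg·m⁻¹·s⁻¹] · [s⁻¹] = kg·m⁻¹·s⁻²
  (e) J·m⁻³ = N·m·m⁻³ = kg·m⁻¹·s⁻²
  (f) kg·m⁻¹·s⁻²
All reduce to kg·m⁻¹·s⁻² except (b), which is kg·s⁻².

(b)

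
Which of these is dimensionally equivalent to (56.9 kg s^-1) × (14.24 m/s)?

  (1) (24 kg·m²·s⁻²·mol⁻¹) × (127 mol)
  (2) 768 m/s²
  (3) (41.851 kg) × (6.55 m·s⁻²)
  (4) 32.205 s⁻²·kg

Reference: [kg·s⁻¹] · [m·s⁻¹] = kg·m·s⁻².
Each option:
  (1) [kg·m²·s⁻²·mol⁻¹] · [mol] = kg·m²·s⁻²
  (2) m·s⁻²
  (3) [kg] · [m·s⁻²] = kg·m·s⁻²  ← same
  (4) kg·s⁻²
Only (3) matches kg·m·s⁻².

(3)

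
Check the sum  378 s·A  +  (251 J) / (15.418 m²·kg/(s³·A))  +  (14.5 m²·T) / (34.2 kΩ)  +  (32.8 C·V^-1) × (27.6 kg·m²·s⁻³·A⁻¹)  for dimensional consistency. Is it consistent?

Yes

Dimensions:
  378 s·A:  A·s = s·A
  (251 J) / (15.418 m²·kg/(s³·A)):  [kg·m²·s⁻²] / [kg·m²·s⁻³·A⁻¹] = s·A
  (14.5 m²·T) / (34.2 kΩ):  [kg·m²·s⁻²·A⁻¹] / [kg·m²·s⁻³·A⁻²] = s·A
  (32.8 C·V^-1) × (27.6 kg·m²·s⁻³·A⁻¹):  [kg⁻¹·m⁻²·s⁴·A²] · [kg·m²·s⁻³·A⁻¹] = s·A
Every term reduces to s·A.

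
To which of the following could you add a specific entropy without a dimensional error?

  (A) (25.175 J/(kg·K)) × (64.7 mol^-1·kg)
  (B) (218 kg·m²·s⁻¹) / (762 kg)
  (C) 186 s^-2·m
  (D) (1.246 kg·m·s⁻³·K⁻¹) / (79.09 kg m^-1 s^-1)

Reference: [specific entropy] = m²·s⁻²·K⁻¹.
Each option:
  (A) [m²·s⁻²·K⁻¹] · [kg·mol⁻¹] = kg·m²·s⁻²·K⁻¹·mol⁻¹
  (B) [kg·m²·s⁻¹] / [kg] = m²·s⁻¹
  (C) m·s⁻²
  (D) [kg·m·s⁻³·K⁻¹] / [kg·m⁻¹·s⁻¹] = m²·s⁻²·K⁻¹  ← same
Only (D) matches m²·s⁻²·K⁻¹.

(D)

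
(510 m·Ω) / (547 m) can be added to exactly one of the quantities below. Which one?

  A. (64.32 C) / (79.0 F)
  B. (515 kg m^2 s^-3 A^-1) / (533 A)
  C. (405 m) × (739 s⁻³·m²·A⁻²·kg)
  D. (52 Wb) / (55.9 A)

Reference: [kg·m³·s⁻³·A⁻²] / [m] = kg·m²·s⁻³·A⁻².
Each option:
  A. [s·A] / [kg⁻¹·m⁻²·s⁴·A²] = kg·m²·s⁻³·A⁻¹
  B. [kg·m²·s⁻³·A⁻¹] / [A] = kg·m²·s⁻³·A⁻²  ← same
  C. [m] · [kg·m²·s⁻³·A⁻²] = kg·m³·s⁻³·A⁻²
  D. [kg·m²·s⁻²·A⁻¹] / [A] = kg·m²·s⁻²·A⁻²
Only B. matches kg·m²·s⁻³·A⁻².

B.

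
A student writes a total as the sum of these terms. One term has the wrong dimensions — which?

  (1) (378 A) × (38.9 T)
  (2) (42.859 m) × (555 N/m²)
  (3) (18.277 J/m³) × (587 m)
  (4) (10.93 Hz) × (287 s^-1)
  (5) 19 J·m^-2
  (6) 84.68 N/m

In SI base units:
  (1) [A] · [kg·s⁻²·A⁻¹] = kg·s⁻²
  (2) [m] · [kg·m⁻¹·s⁻²] = kg·s⁻²
  (3) [kg·m⁻¹·s⁻²] · [m] = kg·s⁻²
  (4) [s⁻¹] · [s⁻¹] = s⁻²
  (5) J·m⁻² = N·m·m⁻² = kg·s⁻²
  (6) N·m⁻¹ = kg·m·s⁻²·m⁻¹ = kg·s⁻²
All reduce to kg·s⁻² except (4), which is s⁻².

(4)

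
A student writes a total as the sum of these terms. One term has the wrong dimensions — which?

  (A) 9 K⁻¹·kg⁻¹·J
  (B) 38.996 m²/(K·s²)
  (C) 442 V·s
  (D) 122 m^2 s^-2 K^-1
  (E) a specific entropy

In SI base units:
  (A) J·kg⁻¹·K⁻¹ = N·m·kg⁻¹·K⁻¹ = m²·s⁻²·K⁻¹
  (B) m²·s⁻²·K⁻¹
  (C) V·s = J·C⁻¹·s = kg·m²·s⁻²·A⁻¹
  (D) m²·s⁻²·K⁻¹
  (E) [specific entropy] = m²·s⁻²·K⁻¹
All reduce to m²·s⁻²·K⁻¹ except (C), which is kg·m²·s⁻²·A⁻¹.

(C)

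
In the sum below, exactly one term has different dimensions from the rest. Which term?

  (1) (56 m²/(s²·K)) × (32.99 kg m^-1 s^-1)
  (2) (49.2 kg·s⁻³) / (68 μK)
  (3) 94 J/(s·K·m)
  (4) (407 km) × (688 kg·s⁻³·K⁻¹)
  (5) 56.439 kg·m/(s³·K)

(2)

Work out the base dimensions of each:
  (1) [m²·s⁻²·K⁻¹] · [kg·m⁻¹·s⁻¹] = kg·m·s⁻³·K⁻¹
  (2) [kg·s⁻³] / [K] = kg·s⁻³·K⁻¹
  (3) J·s⁻¹·m⁻¹·K⁻¹ = N·m·s⁻¹·m⁻¹·K⁻¹ = kg·m·s⁻³·K⁻¹
  (4) [m] · [kg·s⁻³·K⁻¹] = kg·m·s⁻³·K⁻¹
  (5) kg·m·s⁻³·K⁻¹
All reduce to kg·m·s⁻³·K⁻¹ except (2), which is kg·s⁻³·K⁻¹.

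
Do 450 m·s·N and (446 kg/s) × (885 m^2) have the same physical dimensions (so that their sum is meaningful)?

Yes

Reduce each to base SI dimensions:
  450 m·s·N:  N·m·s = kg·m·s⁻²·m·s = kg·m²·s⁻¹
  (446 kg/s) × (885 m^2):  [kg·s⁻¹] · [m²] = kg·m²·s⁻¹
Both are kg·m²·s⁻¹, so they have the same dimensions and can be added.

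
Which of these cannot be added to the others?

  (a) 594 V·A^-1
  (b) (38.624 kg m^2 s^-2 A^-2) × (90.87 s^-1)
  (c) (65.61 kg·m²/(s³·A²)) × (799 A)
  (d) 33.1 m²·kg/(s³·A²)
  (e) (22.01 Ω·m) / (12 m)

(c)

Work out the base dimensions of each:
  (a) V·A⁻¹ = J·C⁻¹·A⁻¹ = kg·m²·s⁻³·A⁻²
  (b) [kg·m²·s⁻²·A⁻²] · [s⁻¹] = kg·m²·s⁻³·A⁻²
  (c) [kg·m²·s⁻³·A⁻²] · [A] = kg·m²·s⁻³·A⁻¹
  (d) kg·m²·s⁻³·A⁻²
  (e) [kg·m³·s⁻³·A⁻²] / [m] = kg·m²·s⁻³·A⁻²
All reduce to kg·m²·s⁻³·A⁻² except (c), which is kg·m²·s⁻³·A⁻¹.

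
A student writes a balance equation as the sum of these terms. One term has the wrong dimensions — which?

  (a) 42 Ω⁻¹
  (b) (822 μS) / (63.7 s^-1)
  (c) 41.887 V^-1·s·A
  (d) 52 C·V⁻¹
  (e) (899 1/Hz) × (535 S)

Work out the base dimensions of each:
  (a) Ω⁻¹ = (V·A⁻¹)⁻¹ = kg⁻¹·m⁻²·s³·A²
  (b) [kg⁻¹·m⁻²·s³·A²] / [s⁻¹] = kg⁻¹·m⁻²·s⁴·A²
  (c) A·s·V⁻¹ = A·s·(J·C⁻¹)⁻¹ = kg⁻¹·m⁻²·s⁴·A²
  (d) C·V⁻¹ = s·A·(J·C⁻¹)⁻¹ = kg⁻¹·m⁻²·s⁴·A²
  (e) [s] · [kg⁻¹·m⁻²·s³·A²] = kg⁻¹·m⁻²·s⁴·A²
All reduce to kg⁻¹·m⁻²·s⁴·A² except (a), which is kg⁻¹·m⁻²·s³·A².

(a)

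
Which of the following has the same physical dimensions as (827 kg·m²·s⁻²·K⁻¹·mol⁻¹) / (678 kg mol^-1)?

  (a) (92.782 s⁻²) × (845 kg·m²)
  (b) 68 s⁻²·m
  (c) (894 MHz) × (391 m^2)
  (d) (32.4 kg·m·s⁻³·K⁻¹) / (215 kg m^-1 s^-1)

(d)

Reference: [kg·m²·s⁻²·K⁻¹·mol⁻¹] / [kg·mol⁻¹] = m²·s⁻²·K⁻¹.
Each option:
  (a) [s⁻²] · [kg·m²] = kg·m²·s⁻²
  (b) m·s⁻²
  (c) [s⁻¹] · [m²] = m²·s⁻¹
  (d) [kg·m·s⁻³·K⁻¹] / [kg·m⁻¹·s⁻¹] = m²·s⁻²·K⁻¹  ← same
Only (d) matches m²·s⁻²·K⁻¹.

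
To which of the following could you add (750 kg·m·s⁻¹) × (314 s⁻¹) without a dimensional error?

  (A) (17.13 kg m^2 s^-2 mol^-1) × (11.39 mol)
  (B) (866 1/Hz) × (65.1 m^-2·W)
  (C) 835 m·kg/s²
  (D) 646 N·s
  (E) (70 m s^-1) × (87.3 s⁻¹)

(C)

Reference: [kg·m·s⁻¹] · [s⁻¹] = kg·m·s⁻².
Each option:
  (A) [kg·m²·s⁻²·mol⁻¹] · [mol] = kg·m²·s⁻²
  (B) [s] · [kg·s⁻³] = kg·s⁻²
  (C) kg·m·s⁻²  ← same
  (D) N·s = kg·m·s⁻²·s = kg·m·s⁻¹
  (E) [m·s⁻¹] · [s⁻¹] = m·s⁻²
Only (C) matches kg·m·s⁻².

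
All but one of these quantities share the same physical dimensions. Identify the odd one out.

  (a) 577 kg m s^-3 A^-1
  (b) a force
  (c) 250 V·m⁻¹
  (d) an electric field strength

(b)

In SI base units:
  (a) kg·m·s⁻³·A⁻¹
  (b) [force] = kg·m·s⁻²
  (c) V·m⁻¹ = J·C⁻¹·m⁻¹ = kg·m·s⁻³·A⁻¹
  (d) [electric field strength] = kg·m·s⁻³·A⁻¹
All reduce to kg·m·s⁻³·A⁻¹ except (b), which is kg·m·s⁻².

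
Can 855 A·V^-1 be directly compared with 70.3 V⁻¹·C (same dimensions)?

Reduce each to base SI dimensions:
  855 A·V^-1:  A·V⁻¹ = A·(J·C⁻¹)⁻¹ = kg⁻¹·m⁻²·s³·A²
  70.3 V⁻¹·C:  C·V⁻¹ = s·A·(J·C⁻¹)⁻¹ = kg⁻¹·m⁻²·s⁴·A²
kg⁻¹·m⁻²·s³·A² ≠ kg⁻¹·m⁻²·s⁴·A², so they cannot be added.

No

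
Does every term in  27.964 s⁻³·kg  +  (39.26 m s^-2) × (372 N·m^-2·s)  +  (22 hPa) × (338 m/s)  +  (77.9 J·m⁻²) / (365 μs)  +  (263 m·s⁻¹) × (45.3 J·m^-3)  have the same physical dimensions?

Yes

Expand each in SI base units:
  27.964 s⁻³·kg:  kg·s⁻³
  (39.26 m s^-2) × (372 N·m^-2·s):  [m·s⁻²] · [kg·m⁻¹·s⁻¹] = kg·s⁻³
  (22 hPa) × (338 m/s):  [kg·m⁻¹·s⁻²] · [m·s⁻¹] = kg·s⁻³
  (77.9 J·m⁻²) / (365 μs):  [kg·s⁻²] / [s] = kg·s⁻³
  (263 m·s⁻¹) × (45.3 J·m^-3):  [m·s⁻¹] · [kg·m⁻¹·s⁻²] = kg·s⁻³
Every term reduces to kg·s⁻³.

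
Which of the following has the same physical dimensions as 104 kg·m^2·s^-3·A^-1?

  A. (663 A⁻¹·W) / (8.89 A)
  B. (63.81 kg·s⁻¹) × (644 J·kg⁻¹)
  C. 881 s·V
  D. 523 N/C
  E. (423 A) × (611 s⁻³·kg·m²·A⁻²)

E.

Reference: kg·m²·s⁻³·A⁻¹.
Each option:
  A. [kg·m²·s⁻³·A⁻¹] / [A] = kg·m²·s⁻³·A⁻²
  B. [kg·s⁻¹] · [m²·s⁻²] = kg·m²·s⁻³
  C. V·s = J·C⁻¹·s = kg·m²·s⁻²·A⁻¹
  D. N·C⁻¹ = kg·m·s⁻²·(s·A)⁻¹ = kg·m·s⁻³·A⁻¹
  E. [A] · [kg·m²·s⁻³·A⁻²] = kg·m²·s⁻³·A⁻¹  ← same
Only E. matches kg·m²·s⁻³·A⁻¹.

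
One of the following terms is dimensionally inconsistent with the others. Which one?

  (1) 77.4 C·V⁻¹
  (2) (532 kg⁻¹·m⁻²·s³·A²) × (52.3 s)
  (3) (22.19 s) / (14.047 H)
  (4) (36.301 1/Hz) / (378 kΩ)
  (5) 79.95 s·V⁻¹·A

Reduce each to base SI dimensions:
  (1) C·V⁻¹ = s·A·(J·C⁻¹)⁻¹ = kg⁻¹·m⁻²·s⁴·A²
  (2) [kg⁻¹·m⁻²·s³·A²] · [s] = kg⁻¹·m⁻²·s⁴·A²
  (3) [s] / [kg·m²·s⁻²·A⁻²] = kg⁻¹·m⁻²·s³·A²
  (4) [s] / [kg·m²·s⁻³·A⁻²] = kg⁻¹·m⁻²·s⁴·A²
  (5) A·s·V⁻¹ = A·s·(J·C⁻¹)⁻¹ = kg⁻¹·m⁻²·s⁴·A²
All reduce to kg⁻¹·m⁻²·s⁴·A² except (3), which is kg⁻¹·m⁻²·s³·A².

(3)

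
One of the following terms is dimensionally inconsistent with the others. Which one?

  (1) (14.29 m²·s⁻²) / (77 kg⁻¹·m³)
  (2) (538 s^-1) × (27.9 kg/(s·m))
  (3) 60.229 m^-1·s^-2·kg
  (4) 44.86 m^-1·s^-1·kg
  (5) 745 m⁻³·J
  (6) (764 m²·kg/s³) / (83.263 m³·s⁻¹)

(4)

Dimensions:
  (1) [m²·s⁻²] / [kg⁻¹·m³] = kg·m⁻¹·s⁻²
  (2) [s⁻¹] · [kg·m⁻¹·s⁻¹] = kg·m⁻¹·s⁻²
  (3) kg·m⁻¹·s⁻²
  (4) kg·m⁻¹·s⁻¹
  (5) J·m⁻³ = N·m·m⁻³ = kg·m⁻¹·s⁻²
  (6) [kg·m²·s⁻³] / [m³·s⁻¹] = kg·m⁻¹·s⁻²
All reduce to kg·m⁻¹·s⁻² except (4), which is kg·m⁻¹·s⁻¹.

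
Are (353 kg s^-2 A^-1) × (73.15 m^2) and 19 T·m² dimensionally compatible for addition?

Yes

Reduce each to base SI dimensions:
  (353 kg s^-2 A^-1) × (73.15 m^2):  [kg·s⁻²·A⁻¹] · [m²] = kg·m²·s⁻²·A⁻¹
  19 T·m²:  T·m² = Wb·m⁻²·m² = kg·m²·s⁻²·A⁻¹
Both are kg·m²·s⁻²·A⁻¹, so they have the same dimensions and can be added.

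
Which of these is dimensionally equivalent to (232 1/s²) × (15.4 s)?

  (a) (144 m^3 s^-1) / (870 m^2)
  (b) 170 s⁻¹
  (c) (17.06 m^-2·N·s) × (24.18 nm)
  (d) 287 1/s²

Reference: [s⁻²] · [s] = s⁻¹.
Each option:
  (a) [m³·s⁻¹] / [m²] = m·s⁻¹
  (b) s⁻¹  ← same
  (c) [kg·m⁻¹·s⁻¹] · [m] = kg·s⁻¹
  (d) s⁻²
Only (b) matches s⁻¹.

(b)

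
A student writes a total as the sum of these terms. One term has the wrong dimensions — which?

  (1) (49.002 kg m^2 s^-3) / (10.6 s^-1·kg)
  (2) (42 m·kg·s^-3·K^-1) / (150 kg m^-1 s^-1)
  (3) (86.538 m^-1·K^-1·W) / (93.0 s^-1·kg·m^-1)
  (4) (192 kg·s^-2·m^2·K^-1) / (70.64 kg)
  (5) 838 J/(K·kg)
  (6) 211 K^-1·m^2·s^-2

In SI base units:
  (1) [kg·m²·s⁻³] / [kg·s⁻¹] = m²·s⁻²
  (2) [kg·m·s⁻³·K⁻¹] / [kg·m⁻¹·s⁻¹] = m²·s⁻²·K⁻¹
  (3) [kg·m·s⁻³·K⁻¹] / [kg·m⁻¹·s⁻¹] = m²·s⁻²·K⁻¹
  (4) [kg·m²·s⁻²·K⁻¹] / [kg] = m²·s⁻²·K⁻¹
  (5) J·kg⁻¹·K⁻¹ = N·m·kg⁻¹·K⁻¹ = m²·s⁻²·K⁻¹
  (6) m²·s⁻²·K⁻¹
All reduce to m²·s⁻²·K⁻¹ except (1), which is m²·s⁻².

(1)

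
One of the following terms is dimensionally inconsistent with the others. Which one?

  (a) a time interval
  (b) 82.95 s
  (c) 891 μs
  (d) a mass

(d)

Dimensions:
  (a) [time interval] = s
  (b) s
  (c) s
  (d) [mass] = kg
All reduce to s except (d), which is kg.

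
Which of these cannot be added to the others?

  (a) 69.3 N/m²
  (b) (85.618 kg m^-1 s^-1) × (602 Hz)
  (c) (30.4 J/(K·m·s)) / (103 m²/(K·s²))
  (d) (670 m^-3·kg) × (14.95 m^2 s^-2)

(c)

Reduce each to base SI dimensions:
  (a) N·m⁻² = kg·m·s⁻²·m⁻² = kg·m⁻¹·s⁻²
  (b) [kg·m⁻¹·s⁻¹] · [s⁻¹] = kg·m⁻¹·s⁻²
  (c) [kg·m·s⁻³·K⁻¹] / [m²·s⁻²·K⁻¹] = kg·m⁻¹·s⁻¹
  (d) [kg·m⁻³] · [m²·s⁻²] = kg·m⁻¹·s⁻²
All reduce to kg·m⁻¹·s⁻² except (c), which is kg·m⁻¹·s⁻¹.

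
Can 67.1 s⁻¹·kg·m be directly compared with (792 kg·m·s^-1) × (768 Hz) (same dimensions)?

No

Dimensions:
  67.1 s⁻¹·kg·m:  kg·m·s⁻¹
  (792 kg·m·s^-1) × (768 Hz):  [kg·m·s⁻¹] · [s⁻¹] = kg·m·s⁻²
kg·m·s⁻¹ ≠ kg·m·s⁻², so they cannot be added.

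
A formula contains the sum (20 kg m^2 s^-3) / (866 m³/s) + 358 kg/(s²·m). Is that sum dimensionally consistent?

Yes

Dimensions:
  (20 kg m^2 s^-3) / (866 m³/s):  [kg·m²·s⁻³] / [m³·s⁻¹] = kg·m⁻¹·s⁻²
  358 kg/(s²·m):  kg·m⁻¹·s⁻²
Both are kg·m⁻¹·s⁻², so they have the same dimensions and can be added.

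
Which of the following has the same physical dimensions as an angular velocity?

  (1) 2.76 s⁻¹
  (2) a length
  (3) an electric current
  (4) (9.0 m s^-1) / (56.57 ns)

Reference: [angular velocity] = s⁻¹.
Each option:
  (1) s⁻¹  ← same
  (2) [length] = m
  (3) [electric current] = A
  (4) [m·s⁻¹] / [s] = m·s⁻²
Only (1) matches s⁻¹.

(1)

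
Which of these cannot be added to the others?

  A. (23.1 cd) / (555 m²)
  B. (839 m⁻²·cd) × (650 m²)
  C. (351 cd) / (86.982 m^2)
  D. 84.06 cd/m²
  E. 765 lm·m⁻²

B.

Work out the base dimensions of each:
  A. [cd] / [m²] = m⁻²·cd
  B. [m⁻²·cd] · [m²] = cd
  C. [cd] / [m²] = m⁻²·cd
  D. cd·m⁻² = m⁻²·cd
  E. lm·m⁻² = cd·m⁻² = m⁻²·cd
All reduce to m⁻²·cd except B., which is cd.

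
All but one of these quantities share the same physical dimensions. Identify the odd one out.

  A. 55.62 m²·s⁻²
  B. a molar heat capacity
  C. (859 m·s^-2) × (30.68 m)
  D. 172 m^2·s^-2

Dimensions:
  A. m²·s⁻²
  B. [molar heat capacity] = kg·m²·s⁻²·K⁻¹·mol⁻¹
  C. [m·s⁻²] · [m] = m²·s⁻²
  D. m²·s⁻²
All reduce to m²·s⁻² except B., which is kg·m²·s⁻²·K⁻¹·mol⁻¹.

B.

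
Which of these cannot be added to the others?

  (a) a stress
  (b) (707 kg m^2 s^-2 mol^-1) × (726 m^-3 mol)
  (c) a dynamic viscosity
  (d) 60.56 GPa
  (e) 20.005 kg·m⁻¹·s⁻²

Work out the base dimensions of each:
  (a) [stress] = kg·m⁻¹·s⁻²
  (b) [kg·m²·s⁻²·mol⁻¹] · [m⁻³·mol] = kg·m⁻¹·s⁻²
  (c) [dynamic viscosity] = kg·m⁻¹·s⁻¹
  (d) Pa = N·m⁻² = kg·m⁻¹·s⁻²
  (e) kg·m⁻¹·s⁻²
All reduce to kg·m⁻¹·s⁻² except (c), which is kg·m⁻¹·s⁻¹.

(c)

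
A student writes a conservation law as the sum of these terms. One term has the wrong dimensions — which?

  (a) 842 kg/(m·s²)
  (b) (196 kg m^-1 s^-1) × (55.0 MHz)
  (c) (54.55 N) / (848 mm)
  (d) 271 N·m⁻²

In SI base units:
  (a) kg·m⁻¹·s⁻²
  (b) [kg·m⁻¹·s⁻¹] · [s⁻¹] = kg·m⁻¹·s⁻²
  (c) [kg·m·s⁻²] / [m] = kg·s⁻²
  (d) N·m⁻² = kg·m·s⁻²·m⁻² = kg·m⁻¹·s⁻²
All reduce to kg·m⁻¹·s⁻² except (c), which is kg·s⁻².

(c)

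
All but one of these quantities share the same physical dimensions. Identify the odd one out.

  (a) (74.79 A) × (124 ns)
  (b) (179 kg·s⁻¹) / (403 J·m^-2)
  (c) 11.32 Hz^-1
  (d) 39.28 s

Expand each in SI base units:
  (a) [A] · [s] = s·A
  (b) [kg·s⁻¹] / [kg·s⁻²] = s
  (c) Hz⁻¹ = (s⁻¹)⁻¹ = s
  (d) s
All reduce to s except (a), which is s·A.

(a)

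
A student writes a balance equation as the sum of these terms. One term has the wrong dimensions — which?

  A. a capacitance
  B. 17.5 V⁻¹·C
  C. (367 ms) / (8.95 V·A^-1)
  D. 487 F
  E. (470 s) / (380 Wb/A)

E.

In SI base units:
  A. [capacitance] = kg⁻¹·m⁻²·s⁴·A²
  B. C·V⁻¹ = s·A·(J·C⁻¹)⁻¹ = kg⁻¹·m⁻²·s⁴·A²
  C. [s] / [kg·m²·s⁻³·A⁻²] = kg⁻¹·m⁻²·s⁴·A²
  D. F = C·V⁻¹ = kg⁻¹·m⁻²·s⁴·A²
  E. [s] / [kg·m²·s⁻²·A⁻²] = kg⁻¹·m⁻²·s³·A²
All reduce to kg⁻¹·m⁻²·s⁴·A² except E., which is kg⁻¹·m⁻²·s³·A².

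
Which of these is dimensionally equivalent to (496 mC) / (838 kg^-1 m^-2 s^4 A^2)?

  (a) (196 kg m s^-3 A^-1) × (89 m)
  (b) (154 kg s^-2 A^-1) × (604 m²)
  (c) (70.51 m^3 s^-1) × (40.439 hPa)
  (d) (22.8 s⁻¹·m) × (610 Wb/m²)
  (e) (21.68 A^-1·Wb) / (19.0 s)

(a)

Reference: [s·A] / [kg⁻¹·m⁻²·s⁴·A²] = kg·m²·s⁻³·A⁻¹.
Each option:
  (a) [kg·m·s⁻³·A⁻¹] · [m] = kg·m²·s⁻³·A⁻¹  ← same
  (b) [kg·s⁻²·A⁻¹] · [m²] = kg·m²·s⁻²·A⁻¹
  (c) [m³·s⁻¹] · [kg·m⁻¹·s⁻²] = kg·m²·s⁻³
  (d) [m·s⁻¹] · [kg·s⁻²·A⁻¹] = kg·m·s⁻³·A⁻¹
  (e) [kg·m²·s⁻²·A⁻²] / [s] = kg·m²·s⁻³·A⁻²
Only (a) matches kg·m²·s⁻³·A⁻¹.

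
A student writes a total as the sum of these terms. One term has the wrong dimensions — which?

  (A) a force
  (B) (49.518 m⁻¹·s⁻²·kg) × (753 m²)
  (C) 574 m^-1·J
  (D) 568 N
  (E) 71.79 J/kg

(E)

Expand each in SI base units:
  (A) [force] = kg·m·s⁻²
  (B) [kg·m⁻¹·s⁻²] · [m²] = kg·m·s⁻²
  (C) J·m⁻¹ = N·m·m⁻¹ = kg·m·s⁻²
  (D) N = kg·m·s⁻²
  (E) J·kg⁻¹ = N·m·kg⁻¹ = m²·s⁻²
All reduce to kg·m·s⁻² except (E), which is m²·s⁻².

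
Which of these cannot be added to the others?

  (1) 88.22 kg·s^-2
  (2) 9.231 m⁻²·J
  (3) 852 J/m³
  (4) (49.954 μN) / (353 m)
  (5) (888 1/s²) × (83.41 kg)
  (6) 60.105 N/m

Expand each in SI base units:
  (1) kg·s⁻²
  (2) J·m⁻² = N·m·m⁻² = kg·s⁻²
  (3) J·m⁻³ = N·m·m⁻³ = kg·m⁻¹·s⁻²
  (4) [kg·m·s⁻²] / [m] = kg·s⁻²
  (5) [s⁻²] · [kg] = kg·s⁻²
  (6) N·m⁻¹ = kg·m·s⁻²·m⁻¹ = kg·s⁻²
All reduce to kg·s⁻² except (3), which is kg·m⁻¹·s⁻².

(3)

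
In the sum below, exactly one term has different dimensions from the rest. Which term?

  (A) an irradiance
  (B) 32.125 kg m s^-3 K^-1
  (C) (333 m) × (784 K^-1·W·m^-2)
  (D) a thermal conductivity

(A)

In SI base units:
  (A) [irradiance] = kg·s⁻³
  (B) kg·m·s⁻³·K⁻¹
  (C) [m] · [kg·s⁻³·K⁻¹] = kg·m·s⁻³·K⁻¹
  (D) [thermal conductivity] = kg·m·s⁻³·K⁻¹
All reduce to kg·m·s⁻³·K⁻¹ except (A), which is kg·s⁻³.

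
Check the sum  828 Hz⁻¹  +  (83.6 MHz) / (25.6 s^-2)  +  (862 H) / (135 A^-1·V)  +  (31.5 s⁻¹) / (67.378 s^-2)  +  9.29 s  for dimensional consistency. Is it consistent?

Expand each in SI base units:
  828 Hz⁻¹:  Hz⁻¹ = (s⁻¹)⁻¹ = s
  (83.6 MHz) / (25.6 s^-2):  [s⁻¹] / [s⁻²] = s
  (862 H) / (135 A^-1·V):  [kg·m²·s⁻²·A⁻²] / [kg·m²·s⁻³·A⁻²] = s
  (31.5 s⁻¹) / (67.378 s^-2):  [s⁻¹] / [s⁻²] = s
  9.29 s:  s
Every term reduces to s.

Yes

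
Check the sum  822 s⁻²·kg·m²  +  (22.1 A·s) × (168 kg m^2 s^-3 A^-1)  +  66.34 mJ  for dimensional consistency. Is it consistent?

Yes

Dimensions:
  822 s⁻²·kg·m²:  kg·m²·s⁻²
  (22.1 A·s) × (168 kg m^2 s^-3 A^-1):  [s·A] · [kg·m²·s⁻³·A⁻¹] = kg·m²·s⁻²
  66.34 mJ:  J = N·m = kg·m²·s⁻²
Every term reduces to kg·m²·s⁻².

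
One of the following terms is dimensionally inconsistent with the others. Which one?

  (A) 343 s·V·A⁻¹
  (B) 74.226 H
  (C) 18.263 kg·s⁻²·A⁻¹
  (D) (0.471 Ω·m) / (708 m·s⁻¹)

In SI base units:
  (A) V·s·A⁻¹ = J·C⁻¹·s·A⁻¹ = kg·m²·s⁻²·A⁻²
  (B) H = V·s·A⁻¹ = kg·m²·s⁻²·A⁻²
  (C) kg·s⁻²·A⁻¹
  (D) [kg·m³·s⁻³·A⁻²] / [m·s⁻¹] = kg·m²·s⁻²·A⁻²
All reduce to kg·m²·s⁻²·A⁻² except (C), which is kg·s⁻²·A⁻¹.

(C)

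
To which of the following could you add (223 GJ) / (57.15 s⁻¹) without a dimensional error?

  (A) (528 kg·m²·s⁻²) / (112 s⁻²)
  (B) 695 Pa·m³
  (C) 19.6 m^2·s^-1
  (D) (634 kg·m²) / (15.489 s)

(D)

Reference: [kg·m²·s⁻²] / [s⁻¹] = kg·m²·s⁻¹.
Each option:
  (A) [kg·m²·s⁻²] / [s⁻²] = kg·m²
  (B) Pa·m³ = N·m⁻²·m³ = kg·m²·s⁻²
  (C) m²·s⁻¹
  (D) [kg·m²] / [s] = kg·m²·s⁻¹  ← same
Only (D) matches kg·m²·s⁻¹.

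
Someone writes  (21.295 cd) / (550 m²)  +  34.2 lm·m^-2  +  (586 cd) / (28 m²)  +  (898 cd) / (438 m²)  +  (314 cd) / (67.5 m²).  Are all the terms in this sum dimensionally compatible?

Reduce each to base SI dimensions:
  (21.295 cd) / (550 m²):  [cd] / [m²] = m⁻²·cd
  34.2 lm·m^-2:  lm·m⁻² = cd·m⁻² = m⁻²·cd
  (586 cd) / (28 m²):  [cd] / [m²] = m⁻²·cd
  (898 cd) / (438 m²):  [cd] / [m²] = m⁻²·cd
  (314 cd) / (67.5 m²):  [cd] / [m²] = m⁻²·cd
Every term reduces to m⁻²·cd.

Yes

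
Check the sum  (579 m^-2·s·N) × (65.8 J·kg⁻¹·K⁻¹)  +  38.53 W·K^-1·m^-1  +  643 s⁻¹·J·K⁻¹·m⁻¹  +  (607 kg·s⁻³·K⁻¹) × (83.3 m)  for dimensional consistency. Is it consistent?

Yes

Dimensions:
  (579 m^-2·s·N) × (65.8 J·kg⁻¹·K⁻¹):  [kg·m⁻¹·s⁻¹] · [m²·s⁻²·K⁻¹] = kg·m·s⁻³·K⁻¹
  38.53 W·K^-1·m^-1:  W·m⁻¹·K⁻¹ = J·s⁻¹·m⁻¹·K⁻¹ = kg·m·s⁻³·K⁻¹
  643 s⁻¹·J·K⁻¹·m⁻¹:  J·s⁻¹·m⁻¹·K⁻¹ = N·m·s⁻¹·m⁻¹·K⁻¹ = kg·m·s⁻³·K⁻¹
  (607 kg·s⁻³·K⁻¹) × (83.3 m):  [kg·s⁻³·K⁻¹] · [m] = kg·m·s⁻³·K⁻¹
Every term reduces to kg·m·s⁻³·K⁻¹.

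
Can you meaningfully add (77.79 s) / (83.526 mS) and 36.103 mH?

Yes

Dimensions:
  (77.79 s) / (83.526 mS):  [s] / [kg⁻¹·m⁻²·s³·A²] = kg·m²·s⁻²·A⁻²
  36.103 mH:  H = V·s·A⁻¹ = kg·m²·s⁻²·A⁻²
Both are kg·m²·s⁻²·A⁻², so they have the same dimensions and can be added.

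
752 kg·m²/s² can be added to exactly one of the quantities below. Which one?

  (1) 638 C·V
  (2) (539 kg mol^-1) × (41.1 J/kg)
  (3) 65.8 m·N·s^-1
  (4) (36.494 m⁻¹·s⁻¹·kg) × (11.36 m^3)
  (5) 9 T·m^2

Reference: kg·m²·s⁻².
Each option:
  (1) C·V = s·A·J·C⁻¹ = kg·m²·s⁻²  ← same
  (2) [kg·mol⁻¹] · [m²·s⁻²] = kg·m²·s⁻²·mol⁻¹
  (3) N·m·s⁻¹ = kg·m·s⁻²·m·s⁻¹ = kg·m²·s⁻³
  (4) [kg·m⁻¹·s⁻¹] · [m³] = kg·m²·s⁻¹
  (5) T·m² = Wb·m⁻²·m² = kg·m²·s⁻²·A⁻¹
Only (1) matches kg·m²·s⁻².

(1)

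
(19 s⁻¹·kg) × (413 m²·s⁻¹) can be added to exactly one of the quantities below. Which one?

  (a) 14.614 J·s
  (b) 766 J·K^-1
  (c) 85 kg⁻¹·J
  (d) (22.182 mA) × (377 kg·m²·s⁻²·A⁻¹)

(d)

Reference: [kg·s⁻¹] · [m²·s⁻¹] = kg·m²·s⁻².
Each option:
  (a) J·s = N·m·s = kg·m²·s⁻¹
  (b) J·K⁻¹ = N·m·K⁻¹ = kg·m²·s⁻²·K⁻¹
  (c) J·kg⁻¹ = N·m·kg⁻¹ = m²·s⁻²
  (d) [A] · [kg·m²·s⁻²·A⁻¹] = kg·m²·s⁻²  ← same
Only (d) matches kg·m²·s⁻².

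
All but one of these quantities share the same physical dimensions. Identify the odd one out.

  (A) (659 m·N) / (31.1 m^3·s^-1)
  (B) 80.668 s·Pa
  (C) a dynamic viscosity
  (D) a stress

Expand each in SI base units:
  (A) [kg·m²·s⁻²] / [m³·s⁻¹] = kg·m⁻¹·s⁻¹
  (B) Pa·s = N·m⁻²·s = kg·m⁻¹·s⁻¹
  (C) [dynamic viscosity] = kg·m⁻¹·s⁻¹
  (D) [stress] = kg·m⁻¹·s⁻²
All reduce to kg·m⁻¹·s⁻¹ except (D), which is kg·m⁻¹·s⁻².

(D)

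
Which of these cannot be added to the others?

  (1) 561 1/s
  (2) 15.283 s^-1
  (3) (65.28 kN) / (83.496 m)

(3)

Work out the base dimensions of each:
  (1) s⁻¹
  (2) s⁻¹
  (3) [kg·m·s⁻²] / [m] = kg·s⁻²
All reduce to s⁻¹ except (3), which is kg·s⁻².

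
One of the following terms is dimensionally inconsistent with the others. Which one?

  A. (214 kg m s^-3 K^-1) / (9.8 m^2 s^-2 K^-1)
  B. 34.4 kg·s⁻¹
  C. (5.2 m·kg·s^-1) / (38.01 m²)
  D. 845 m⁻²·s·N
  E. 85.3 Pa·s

Expand each in SI base units:
  A. [kg·m·s⁻³·K⁻¹] / [m²·s⁻²·K⁻¹] = kg·m⁻¹·s⁻¹
  B. kg·s⁻¹
  C. [kg·m·s⁻¹] / [m²] = kg·m⁻¹·s⁻¹
  D. N·s·m⁻² = kg·m·s⁻²·s·m⁻² = kg·m⁻¹·s⁻¹
  E. Pa·s = N·m⁻²·s = kg·m⁻¹·s⁻¹
All reduce to kg·m⁻¹·s⁻¹ except B., which is kg·s⁻¹.

B.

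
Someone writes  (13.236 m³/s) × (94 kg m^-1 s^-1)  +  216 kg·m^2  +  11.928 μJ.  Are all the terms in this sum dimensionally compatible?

No

Expand each in SI base units:
  (13.236 m³/s) × (94 kg m^-1 s^-1):  [m³·s⁻¹] · [kg·m⁻¹·s⁻¹] = kg·m²·s⁻²
  216 kg·m^2:  kg·m²
  11.928 μJ:  J = N·m = kg·m²·s⁻²
The terms do not share a single dimension (kg·m² vs kg·m²·s⁻²).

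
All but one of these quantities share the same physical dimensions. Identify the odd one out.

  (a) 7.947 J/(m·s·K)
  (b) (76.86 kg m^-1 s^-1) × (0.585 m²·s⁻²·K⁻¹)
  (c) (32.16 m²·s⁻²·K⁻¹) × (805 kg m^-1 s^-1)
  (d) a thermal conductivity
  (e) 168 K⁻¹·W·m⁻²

In SI base units:
  (a) J·s⁻¹·m⁻¹·K⁻¹ = N·m·s⁻¹·m⁻¹·K⁻¹ = kg·m·s⁻³·K⁻¹
  (b) [kg·m⁻¹·s⁻¹] · [m²·s⁻²·K⁻¹] = kg·m·s⁻³·K⁻¹
  (c) [m²·s⁻²·K⁻¹] · [kg·m⁻¹·s⁻¹] = kg·m·s⁻³·K⁻¹
  (d) [thermal conductivity] = kg·m·s⁻³·K⁻¹
  (e) W·m⁻²·K⁻¹ = J·s⁻¹·m⁻²·K⁻¹ = kg·s⁻³·K⁻¹
All reduce to kg·m·s⁻³·K⁻¹ except (e), which is kg·s⁻³·K⁻¹.

(e)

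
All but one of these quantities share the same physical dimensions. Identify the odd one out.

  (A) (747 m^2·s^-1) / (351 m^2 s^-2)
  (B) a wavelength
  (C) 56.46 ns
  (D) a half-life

(B)

In SI base units:
  (A) [m²·s⁻¹] / [m²·s⁻²] = s
  (B) [wavelength] = m
  (C) s
  (D) [half-life] = s
All reduce to s except (B), which is m.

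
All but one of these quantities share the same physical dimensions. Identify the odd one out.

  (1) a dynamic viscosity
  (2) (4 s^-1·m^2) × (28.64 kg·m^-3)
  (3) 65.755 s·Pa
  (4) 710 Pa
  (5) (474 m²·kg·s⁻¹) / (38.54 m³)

(4)

Dimensions:
  (1) [dynamic viscosity] = kg·m⁻¹·s⁻¹
  (2) [m²·s⁻¹] · [kg·m⁻³] = kg·m⁻¹·s⁻¹
  (3) Pa·s = N·m⁻²·s = kg·m⁻¹·s⁻¹
  (4) Pa = N·m⁻² = kg·m⁻¹·s⁻²
  (5) [kg·m²·s⁻¹] / [m³] = kg·m⁻¹·s⁻¹
All reduce to kg·m⁻¹·s⁻¹ except (4), which is kg·m⁻¹·s⁻².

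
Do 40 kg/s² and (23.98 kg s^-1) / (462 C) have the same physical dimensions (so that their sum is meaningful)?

In SI base units:
  40 kg/s²:  kg·s⁻²
  (23.98 kg s^-1) / (462 C):  [kg·s⁻¹] / [s·A] = kg·s⁻²·A⁻¹
kg·s⁻² ≠ kg·s⁻²·A⁻¹, so they cannot be added.

No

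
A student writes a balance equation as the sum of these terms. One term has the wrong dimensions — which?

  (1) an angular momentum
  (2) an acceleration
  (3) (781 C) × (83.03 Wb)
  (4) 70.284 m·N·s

Dimensions:
  (1) [angular momentum] = kg·m²·s⁻¹
  (2) [acceleration] = m·s⁻²
  (3) [s·A] · [kg·m²·s⁻²·A⁻¹] = kg·m²·s⁻¹
  (4) N·m·s = kg·m·s⁻²·m·s = kg·m²·s⁻¹
All reduce to kg·m²·s⁻¹ except (2), which is m·s⁻².

(2)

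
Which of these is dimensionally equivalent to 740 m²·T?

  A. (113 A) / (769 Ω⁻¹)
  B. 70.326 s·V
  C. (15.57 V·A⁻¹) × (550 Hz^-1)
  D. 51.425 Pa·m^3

Reference: T·m² = Wb·m⁻²·m² = kg·m²·s⁻²·A⁻¹.
Each option:
  A. [A] / [kg⁻¹·m⁻²·s³·A²] = kg·m²·s⁻³·A⁻¹
  B. V·s = J·C⁻¹·s = kg·m²·s⁻²·A⁻¹  ← same
  C. [kg·m²·s⁻³·A⁻²] · [s] = kg·m²·s⁻²·A⁻²
  D. Pa·m³ = N·m⁻²·m³ = kg·m²·s⁻²
Only B. matches kg·m²·s⁻²·A⁻¹.

B.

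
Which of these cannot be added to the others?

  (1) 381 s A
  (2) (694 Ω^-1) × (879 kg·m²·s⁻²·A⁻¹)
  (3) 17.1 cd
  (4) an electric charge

Expand each in SI base units:
  (1) s·A
  (2) [kg⁻¹·m⁻²·s³·A²] · [kg·m²·s⁻²·A⁻¹] = s·A
  (3) cd
  (4) [electric charge] = s·A
All reduce to s·A except (3), which is cd.

(3)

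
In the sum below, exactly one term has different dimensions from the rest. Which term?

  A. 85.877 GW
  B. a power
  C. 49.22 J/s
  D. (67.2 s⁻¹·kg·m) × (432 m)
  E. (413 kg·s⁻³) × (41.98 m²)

D.

Expand each in SI base units:
  A. W = J·s⁻¹ = kg·m²·s⁻³
  B. [power] = kg·m²·s⁻³
  C. J·s⁻¹ = N·m·s⁻¹ = kg·m²·s⁻³
  D. [kg·m·s⁻¹] · [m] = kg·m²·s⁻¹
  E. [kg·s⁻³] · [m²] = kg·m²·s⁻³
All reduce to kg·m²·s⁻³ except D., which is kg·m²·s⁻¹.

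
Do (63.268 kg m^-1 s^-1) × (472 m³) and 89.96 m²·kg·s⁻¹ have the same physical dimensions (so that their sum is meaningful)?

Yes

Work out the base dimensions of each:
  (63.268 kg m^-1 s^-1) × (472 m³):  [kg·m⁻¹·s⁻¹] · [m³] = kg·m²·s⁻¹
  89.96 m²·kg·s⁻¹:  kg·m²·s⁻¹
Both are kg·m²·s⁻¹, so they have the same dimensions and can be added.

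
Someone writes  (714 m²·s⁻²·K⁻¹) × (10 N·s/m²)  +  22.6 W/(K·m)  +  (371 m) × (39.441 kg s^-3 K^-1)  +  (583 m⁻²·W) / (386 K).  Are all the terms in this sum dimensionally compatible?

Dimensions:
  (714 m²·s⁻²·K⁻¹) × (10 N·s/m²):  [m²·s⁻²·K⁻¹] · [kg·m⁻¹·s⁻¹] = kg·m·s⁻³·K⁻¹
  22.6 W/(K·m):  W·m⁻¹·K⁻¹ = J·s⁻¹·m⁻¹·K⁻¹ = kg·m·s⁻³·K⁻¹
  (371 m) × (39.441 kg s^-3 K^-1):  [m] · [kg·s⁻³·K⁻¹] = kg·m·s⁻³·K⁻¹
  (583 m⁻²·W) / (386 K):  [kg·s⁻³] / [K] = kg·s⁻³·K⁻¹
The terms do not share a single dimension (kg·m·s⁻³·K⁻¹ vs kg·s⁻³·K⁻¹).

No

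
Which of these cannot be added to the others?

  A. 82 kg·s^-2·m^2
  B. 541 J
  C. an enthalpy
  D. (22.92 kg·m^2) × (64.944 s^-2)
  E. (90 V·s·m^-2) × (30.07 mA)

E.

Work out the base dimensions of each:
  A. kg·m²·s⁻²
  B. J = N·m = kg·m²·s⁻²
  C. [enthalpy] = kg·m²·s⁻²
  D. [kg·m²] · [s⁻²] = kg·m²·s⁻²
  E. [kg·s⁻²·A⁻¹] · [A] = kg·s⁻²
All reduce to kg·m²·s⁻² except E., which is kg·s⁻².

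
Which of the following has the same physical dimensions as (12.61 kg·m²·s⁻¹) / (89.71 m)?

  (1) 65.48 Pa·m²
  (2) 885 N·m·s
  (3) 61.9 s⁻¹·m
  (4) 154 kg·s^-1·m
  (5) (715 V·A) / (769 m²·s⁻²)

(4)

Reference: [kg·m²·s⁻¹] / [m] = kg·m·s⁻¹.
Each option:
  (1) Pa·m² = N·m⁻²·m² = kg·m·s⁻²
  (2) N·m·s = kg·m·s⁻²·m·s = kg·m²·s⁻¹
  (3) m·s⁻¹
  (4) kg·m·s⁻¹  ← same
  (5) [kg·m²·s⁻³] / [m²·s⁻²] = kg·s⁻¹
Only (4) matches kg·m·s⁻¹.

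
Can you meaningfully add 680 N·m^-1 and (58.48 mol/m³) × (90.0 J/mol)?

Reduce each to base SI dimensions:
  680 N·m^-1:  N·m⁻¹ = kg·m·s⁻²·m⁻¹ = kg·s⁻²
  (58.48 mol/m³) × (90.0 J/mol):  [m⁻³·mol] · [kg·m²·s⁻²·mol⁻¹] = kg·m⁻¹·s⁻²
kg·s⁻² ≠ kg·m⁻¹·s⁻², so they cannot be added.

No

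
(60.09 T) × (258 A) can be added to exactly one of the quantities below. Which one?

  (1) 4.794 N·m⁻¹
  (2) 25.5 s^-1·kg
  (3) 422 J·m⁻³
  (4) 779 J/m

(1)

Reference: [kg·s⁻²·A⁻¹] · [A] = kg·s⁻².
Each option:
  (1) N·m⁻¹ = kg·m·s⁻²·m⁻¹ = kg·s⁻²  ← same
  (2) kg·s⁻¹
  (3) J·m⁻³ = N·m·m⁻³ = kg·m⁻¹·s⁻²
  (4) J·m⁻¹ = N·m·m⁻¹ = kg·m·s⁻²
Only (1) matches kg·s⁻².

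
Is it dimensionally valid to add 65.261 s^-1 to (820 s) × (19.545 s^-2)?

Yes

Expand each in SI base units:
  65.261 s^-1:  s⁻¹
  (820 s) × (19.545 s^-2):  [s] · [s⁻²] = s⁻¹
Both are s⁻¹, so they have the same dimensions and can be added.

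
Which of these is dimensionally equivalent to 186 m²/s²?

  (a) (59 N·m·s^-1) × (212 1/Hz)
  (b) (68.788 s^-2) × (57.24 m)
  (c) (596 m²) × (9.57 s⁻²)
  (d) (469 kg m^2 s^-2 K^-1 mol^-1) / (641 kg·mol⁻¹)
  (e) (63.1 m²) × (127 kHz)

(c)

Reference: m²·s⁻².
Each option:
  (a) [kg·m²·s⁻³] · [s] = kg·m²·s⁻²
  (b) [s⁻²] · [m] = m·s⁻²
  (c) [m²] · [s⁻²] = m²·s⁻²  ← same
  (d) [kg·m²·s⁻²·K⁻¹·mol⁻¹] / [kg·mol⁻¹] = m²·s⁻²·K⁻¹
  (e) [m²] · [s⁻¹] = m²·s⁻¹
Only (c) matches m²·s⁻².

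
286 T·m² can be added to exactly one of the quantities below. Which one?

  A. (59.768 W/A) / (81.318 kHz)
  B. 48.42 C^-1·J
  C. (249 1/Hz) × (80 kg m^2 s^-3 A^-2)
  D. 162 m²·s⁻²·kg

A.

Reference: T·m² = Wb·m⁻²·m² = kg·m²·s⁻²·A⁻¹.
Each option:
  A. [kg·m²·s⁻³·A⁻¹] / [s⁻¹] = kg·m²·s⁻²·A⁻¹  ← same
  B. J·C⁻¹ = N·m·(s·A)⁻¹ = kg·m²·s⁻³·A⁻¹
  C. [s] · [kg·m²·s⁻³·A⁻²] = kg·m²·s⁻²·A⁻²
  D. kg·m²·s⁻²
Only A. matches kg·m²·s⁻²·A⁻¹.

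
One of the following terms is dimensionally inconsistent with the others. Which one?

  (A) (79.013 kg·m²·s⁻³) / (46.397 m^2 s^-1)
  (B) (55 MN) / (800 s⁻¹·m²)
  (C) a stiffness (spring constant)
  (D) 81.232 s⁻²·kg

(B)

Reduce each to base SI dimensions:
  (A) [kg·m²·s⁻³] / [m²·s⁻¹] = kg·s⁻²
  (B) [kg·m·s⁻²] / [m²·s⁻¹] = kg·m⁻¹·s⁻¹
  (C) [stiffness (spring constant)] = kg·s⁻²
  (D) kg·s⁻²
All reduce to kg·s⁻² except (B), which is kg·m⁻¹·s⁻¹.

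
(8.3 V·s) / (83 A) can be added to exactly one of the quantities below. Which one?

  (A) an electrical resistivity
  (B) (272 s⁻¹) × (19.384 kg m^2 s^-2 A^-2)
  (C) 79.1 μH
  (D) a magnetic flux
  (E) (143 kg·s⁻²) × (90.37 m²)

(C)

Reference: [kg·m²·s⁻²·A⁻¹] / [A] = kg·m²·s⁻²·A⁻².
Each option:
  (A) [electrical resistivity] = kg·m³·s⁻³·A⁻²
  (B) [s⁻¹] · [kg·m²·s⁻²·A⁻²] = kg·m²·s⁻³·A⁻²
  (C) H = V·s·A⁻¹ = kg·m²·s⁻²·A⁻²  ← same
  (D) [magnetic flux] = kg·m²·s⁻²·A⁻¹
  (E) [kg·s⁻²] · [m²] = kg·m²·s⁻²
Only (C) matches kg·m²·s⁻²·A⁻².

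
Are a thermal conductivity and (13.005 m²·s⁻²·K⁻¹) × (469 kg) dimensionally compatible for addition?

Expand each in SI base units:
  a thermal conductivity:  [thermal conductivity] = kg·m·s⁻³·K⁻¹
  (13.005 m²·s⁻²·K⁻¹) × (469 kg):  [m²·s⁻²·K⁻¹] · [kg] = kg·m²·s⁻²·K⁻¹
kg·m·s⁻³·K⁻¹ ≠ kg·m²·s⁻²·K⁻¹, so they cannot be added.

No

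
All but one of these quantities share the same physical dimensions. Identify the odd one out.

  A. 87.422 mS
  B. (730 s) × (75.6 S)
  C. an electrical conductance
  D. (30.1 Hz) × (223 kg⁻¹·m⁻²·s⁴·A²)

Reduce each to base SI dimensions:
  A. S = Ω⁻¹ = kg⁻¹·m⁻²·s³·A²
  B. [s] · [kg⁻¹·m⁻²·s³·A²] = kg⁻¹·m⁻²·s⁴·A²
  C. [electrical conductance] = kg⁻¹·m⁻²·s³·A²
  D. [s⁻¹] · [kg⁻¹·m⁻²·s⁴·A²] = kg⁻¹·m⁻²·s³·A²
All reduce to kg⁻¹·m⁻²·s³·A² except B., which is kg⁻¹·m⁻²·s⁴·A².

B.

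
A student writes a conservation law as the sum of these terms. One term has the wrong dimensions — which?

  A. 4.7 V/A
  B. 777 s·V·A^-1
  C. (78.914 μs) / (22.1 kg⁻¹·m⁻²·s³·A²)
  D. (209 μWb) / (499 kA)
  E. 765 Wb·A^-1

A.

Expand each in SI base units:
  A. V·A⁻¹ = J·C⁻¹·A⁻¹ = kg·m²·s⁻³·A⁻²
  B. V·s·A⁻¹ = J·C⁻¹·s·A⁻¹ = kg·m²·s⁻²·A⁻²
  C. [s] / [kg⁻¹·m⁻²·s³·A²] = kg·m²·s⁻²·A⁻²
  D. [kg·m²·s⁻²·A⁻¹] / [A] = kg·m²·s⁻²·A⁻²
  E. Wb·A⁻¹ = V·s·A⁻¹ = kg·m²·s⁻²·A⁻²
All reduce to kg·m²·s⁻²·A⁻² except A., which is kg·m²·s⁻³·A⁻².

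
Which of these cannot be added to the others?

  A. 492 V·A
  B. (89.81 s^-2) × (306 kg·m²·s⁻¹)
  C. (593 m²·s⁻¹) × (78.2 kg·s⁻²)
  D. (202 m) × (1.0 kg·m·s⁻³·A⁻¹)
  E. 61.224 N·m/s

Dimensions:
  A. V·A = J·C⁻¹·A = kg·m²·s⁻³
  B. [s⁻²] · [kg·m²·s⁻¹] = kg·m²·s⁻³
  C. [m²·s⁻¹] · [kg·s⁻²] = kg·m²·s⁻³
  D. [m] · [kg·m·s⁻³·A⁻¹] = kg·m²·s⁻³·A⁻¹
  E. N·m·s⁻¹ = kg·m·s⁻²·m·s⁻¹ = kg·m²·s⁻³
All reduce to kg·m²·s⁻³ except D., which is kg·m²·s⁻³·A⁻¹.

D.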